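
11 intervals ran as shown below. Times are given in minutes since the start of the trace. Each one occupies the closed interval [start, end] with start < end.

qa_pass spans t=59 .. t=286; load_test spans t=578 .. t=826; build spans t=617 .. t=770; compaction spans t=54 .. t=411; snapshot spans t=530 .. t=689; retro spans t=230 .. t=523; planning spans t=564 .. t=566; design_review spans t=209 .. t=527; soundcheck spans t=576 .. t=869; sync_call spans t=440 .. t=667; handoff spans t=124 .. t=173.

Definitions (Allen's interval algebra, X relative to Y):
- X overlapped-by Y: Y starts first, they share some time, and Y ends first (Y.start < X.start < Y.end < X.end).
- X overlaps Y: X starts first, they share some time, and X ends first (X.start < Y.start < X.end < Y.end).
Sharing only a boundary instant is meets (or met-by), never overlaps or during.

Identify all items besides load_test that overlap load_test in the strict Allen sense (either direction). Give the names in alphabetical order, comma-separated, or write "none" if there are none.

snapshot, sync_call

Target load_test = [t=578, t=826].
build [t=617, t=770] → during → no.
compaction [t=54, t=411] → before → no.
design_review [t=209, t=527] → before → no.
handoff [t=124, t=173] → before → no.
planning [t=564, t=566] → before → no.
qa_pass [t=59, t=286] → before → no.
retro [t=230, t=523] → before → no.
snapshot [t=530, t=689] → overlaps → yes.
soundcheck [t=576, t=869] → contains → no.
sync_call [t=440, t=667] → overlaps → yes.
Result: snapshot, sync_call.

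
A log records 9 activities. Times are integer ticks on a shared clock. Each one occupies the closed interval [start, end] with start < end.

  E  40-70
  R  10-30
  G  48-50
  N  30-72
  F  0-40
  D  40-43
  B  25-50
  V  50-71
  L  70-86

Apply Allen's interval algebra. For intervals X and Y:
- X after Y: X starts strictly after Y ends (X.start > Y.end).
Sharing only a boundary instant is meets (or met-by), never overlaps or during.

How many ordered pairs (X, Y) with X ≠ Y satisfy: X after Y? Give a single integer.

13

Checking all 72 ordered pairs for relation 'after'; matching pairs in alphabetical order:
(D, R): D after R ✓
(E, R): E after R ✓
(G, D): G after D ✓
(G, F): G after F ✓
(G, R): G after R ✓
(L, B): L after B ✓
(L, D): L after D ✓
(L, F): L after F ✓
(L, G): L after G ✓
(L, R): L after R ✓
(V, D): V after D ✓
(V, F): V after F ✓
(V, R): V after R ✓
Count: 13.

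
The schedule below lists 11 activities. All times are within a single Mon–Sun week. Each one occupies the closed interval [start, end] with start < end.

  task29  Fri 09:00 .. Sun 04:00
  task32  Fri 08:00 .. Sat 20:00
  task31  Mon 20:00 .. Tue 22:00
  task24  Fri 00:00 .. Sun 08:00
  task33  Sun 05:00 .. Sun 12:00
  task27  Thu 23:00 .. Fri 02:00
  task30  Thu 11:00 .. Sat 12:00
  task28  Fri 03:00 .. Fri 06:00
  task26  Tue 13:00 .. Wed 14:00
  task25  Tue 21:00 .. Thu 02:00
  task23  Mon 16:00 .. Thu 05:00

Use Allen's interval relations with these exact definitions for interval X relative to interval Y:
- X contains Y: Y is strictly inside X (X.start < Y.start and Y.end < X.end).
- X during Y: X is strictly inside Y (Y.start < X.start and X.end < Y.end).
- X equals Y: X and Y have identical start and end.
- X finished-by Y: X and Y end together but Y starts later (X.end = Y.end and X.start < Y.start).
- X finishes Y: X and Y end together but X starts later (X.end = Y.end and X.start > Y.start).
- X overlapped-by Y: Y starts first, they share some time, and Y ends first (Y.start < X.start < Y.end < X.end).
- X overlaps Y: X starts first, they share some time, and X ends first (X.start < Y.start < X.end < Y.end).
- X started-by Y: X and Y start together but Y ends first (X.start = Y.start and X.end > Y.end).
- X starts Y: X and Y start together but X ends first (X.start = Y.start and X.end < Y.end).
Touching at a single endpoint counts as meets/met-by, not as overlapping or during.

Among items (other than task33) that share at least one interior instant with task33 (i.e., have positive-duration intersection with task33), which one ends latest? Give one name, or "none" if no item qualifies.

Target task33 = [Sun 05:00, Sun 12:00].
task23 [Mon 16:00, Thu 05:00] → before → excluded.
task24 [Fri 00:00, Sun 08:00] → overlaps → candidate.
task25 [Tue 21:00, Thu 02:00] → before → excluded.
task26 [Tue 13:00, Wed 14:00] → before → excluded.
task27 [Thu 23:00, Fri 02:00] → before → excluded.
task28 [Fri 03:00, Fri 06:00] → before → excluded.
task29 [Fri 09:00, Sun 04:00] → before → excluded.
task30 [Thu 11:00, Sat 12:00] → before → excluded.
task31 [Mon 20:00, Tue 22:00] → before → excluded.
task32 [Fri 08:00, Sat 20:00] → before → excluded.
Among candidates, latest end is Sun 08:00 → task24.

task24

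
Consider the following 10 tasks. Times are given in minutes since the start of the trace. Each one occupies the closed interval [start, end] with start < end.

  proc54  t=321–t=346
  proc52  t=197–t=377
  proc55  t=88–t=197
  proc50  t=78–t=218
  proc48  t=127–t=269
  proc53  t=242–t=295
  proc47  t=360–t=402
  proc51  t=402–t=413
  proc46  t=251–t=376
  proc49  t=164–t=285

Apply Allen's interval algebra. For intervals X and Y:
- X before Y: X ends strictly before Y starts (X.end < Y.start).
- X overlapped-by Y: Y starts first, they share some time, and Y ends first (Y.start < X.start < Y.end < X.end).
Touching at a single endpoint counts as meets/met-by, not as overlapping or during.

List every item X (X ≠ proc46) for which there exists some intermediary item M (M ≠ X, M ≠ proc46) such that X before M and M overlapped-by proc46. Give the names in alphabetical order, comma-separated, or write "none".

proc48, proc49, proc50, proc53, proc54, proc55

Target proc46 = [t=251, t=376].
Intermediaries M with M overlapped-by proc46: proc47.
Via proc47 — items with X before proc47: proc48, proc49, proc50, proc53, proc54, proc55.
Union: proc48, proc49, proc50, proc53, proc54, proc55.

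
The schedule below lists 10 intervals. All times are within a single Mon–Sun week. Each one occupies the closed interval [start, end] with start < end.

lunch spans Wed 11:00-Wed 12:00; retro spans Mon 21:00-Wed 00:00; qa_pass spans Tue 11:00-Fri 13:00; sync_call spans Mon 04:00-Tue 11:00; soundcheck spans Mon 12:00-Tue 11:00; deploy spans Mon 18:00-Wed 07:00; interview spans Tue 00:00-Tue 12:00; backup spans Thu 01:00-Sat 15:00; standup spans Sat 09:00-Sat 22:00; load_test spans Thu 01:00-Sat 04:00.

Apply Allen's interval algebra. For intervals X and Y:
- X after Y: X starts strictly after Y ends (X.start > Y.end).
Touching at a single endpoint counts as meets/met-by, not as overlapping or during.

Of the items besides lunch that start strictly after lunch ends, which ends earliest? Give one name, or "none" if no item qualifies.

Target lunch = [Wed 11:00, Wed 12:00].
backup [Thu 01:00, Sat 15:00] → after → candidate.
deploy [Mon 18:00, Wed 07:00] → before → excluded.
interview [Tue 00:00, Tue 12:00] → before → excluded.
load_test [Thu 01:00, Sat 04:00] → after → candidate.
qa_pass [Tue 11:00, Fri 13:00] → contains → excluded.
retro [Mon 21:00, Wed 00:00] → before → excluded.
soundcheck [Mon 12:00, Tue 11:00] → before → excluded.
standup [Sat 09:00, Sat 22:00] → after → candidate.
sync_call [Mon 04:00, Tue 11:00] → before → excluded.
Among candidates, earliest end is Sat 04:00 → load_test.

load_test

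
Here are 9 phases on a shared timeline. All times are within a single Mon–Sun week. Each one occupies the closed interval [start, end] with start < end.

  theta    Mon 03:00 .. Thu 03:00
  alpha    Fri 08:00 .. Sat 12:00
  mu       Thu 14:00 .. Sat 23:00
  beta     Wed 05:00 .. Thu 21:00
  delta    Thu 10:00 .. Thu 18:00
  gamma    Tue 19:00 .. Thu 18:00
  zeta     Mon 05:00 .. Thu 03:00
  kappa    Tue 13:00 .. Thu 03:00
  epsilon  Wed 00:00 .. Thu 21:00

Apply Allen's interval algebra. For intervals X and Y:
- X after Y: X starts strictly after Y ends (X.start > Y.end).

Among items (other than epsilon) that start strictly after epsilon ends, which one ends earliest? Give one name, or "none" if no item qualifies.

Target epsilon = [Wed 00:00, Thu 21:00].
alpha [Fri 08:00, Sat 12:00] → after → candidate.
beta [Wed 05:00, Thu 21:00] → finishes → excluded.
delta [Thu 10:00, Thu 18:00] → during → excluded.
gamma [Tue 19:00, Thu 18:00] → overlaps → excluded.
kappa [Tue 13:00, Thu 03:00] → overlaps → excluded.
mu [Thu 14:00, Sat 23:00] → overlapped-by → excluded.
theta [Mon 03:00, Thu 03:00] → overlaps → excluded.
zeta [Mon 05:00, Thu 03:00] → overlaps → excluded.
Among candidates, earliest end is Sat 12:00 → alpha.

alpha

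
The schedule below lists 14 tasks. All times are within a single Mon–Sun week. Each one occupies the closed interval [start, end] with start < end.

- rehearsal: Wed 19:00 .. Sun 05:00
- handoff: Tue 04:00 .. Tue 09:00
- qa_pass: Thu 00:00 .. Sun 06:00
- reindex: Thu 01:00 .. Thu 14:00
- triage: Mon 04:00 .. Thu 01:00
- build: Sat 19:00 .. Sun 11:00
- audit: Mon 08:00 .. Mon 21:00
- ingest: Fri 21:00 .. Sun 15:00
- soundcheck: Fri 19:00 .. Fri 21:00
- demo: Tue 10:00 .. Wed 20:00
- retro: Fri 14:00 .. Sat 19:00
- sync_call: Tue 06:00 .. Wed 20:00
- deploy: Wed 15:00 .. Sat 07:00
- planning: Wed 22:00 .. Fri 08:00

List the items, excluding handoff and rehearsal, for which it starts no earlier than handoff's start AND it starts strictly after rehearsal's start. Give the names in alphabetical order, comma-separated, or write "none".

Conditions: its start is no earlier than handoff's start (X.start >= Tue 04:00) AND its start is strictly after rehearsal's start (X.start > Wed 19:00).
audit: start Mon 08:00 >= Tue 04:00? ✗; start Mon 08:00 > Wed 19:00? ✗ → no.
build: start Sat 19:00 >= Tue 04:00? ✓; start Sat 19:00 > Wed 19:00? ✓ → yes.
demo: start Tue 10:00 >= Tue 04:00? ✓; start Tue 10:00 > Wed 19:00? ✗ → no.
deploy: start Wed 15:00 >= Tue 04:00? ✓; start Wed 15:00 > Wed 19:00? ✗ → no.
ingest: start Fri 21:00 >= Tue 04:00? ✓; start Fri 21:00 > Wed 19:00? ✓ → yes.
planning: start Wed 22:00 >= Tue 04:00? ✓; start Wed 22:00 > Wed 19:00? ✓ → yes.
qa_pass: start Thu 00:00 >= Tue 04:00? ✓; start Thu 00:00 > Wed 19:00? ✓ → yes.
reindex: start Thu 01:00 >= Tue 04:00? ✓; start Thu 01:00 > Wed 19:00? ✓ → yes.
retro: start Fri 14:00 >= Tue 04:00? ✓; start Fri 14:00 > Wed 19:00? ✓ → yes.
soundcheck: start Fri 19:00 >= Tue 04:00? ✓; start Fri 19:00 > Wed 19:00? ✓ → yes.
sync_call: start Tue 06:00 >= Tue 04:00? ✓; start Tue 06:00 > Wed 19:00? ✗ → no.
triage: start Mon 04:00 >= Tue 04:00? ✗; start Mon 04:00 > Wed 19:00? ✗ → no.
Result: build, ingest, planning, qa_pass, reindex, retro, soundcheck.

build, ingest, planning, qa_pass, reindex, retro, soundcheck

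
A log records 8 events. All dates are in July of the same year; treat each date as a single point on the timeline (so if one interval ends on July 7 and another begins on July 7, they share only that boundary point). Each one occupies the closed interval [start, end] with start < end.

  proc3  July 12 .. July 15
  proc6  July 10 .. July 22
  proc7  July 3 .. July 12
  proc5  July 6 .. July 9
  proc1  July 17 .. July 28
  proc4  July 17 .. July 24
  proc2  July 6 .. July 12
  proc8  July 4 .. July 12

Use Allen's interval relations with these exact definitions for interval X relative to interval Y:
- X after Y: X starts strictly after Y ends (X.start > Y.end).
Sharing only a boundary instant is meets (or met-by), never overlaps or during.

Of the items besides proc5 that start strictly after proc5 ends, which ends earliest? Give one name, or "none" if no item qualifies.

proc3

Target proc5 = [July 6, July 9].
proc1 [July 17, July 28] → after → candidate.
proc2 [July 6, July 12] → started-by → excluded.
proc3 [July 12, July 15] → after → candidate.
proc4 [July 17, July 24] → after → candidate.
proc6 [July 10, July 22] → after → candidate.
proc7 [July 3, July 12] → contains → excluded.
proc8 [July 4, July 12] → contains → excluded.
Among candidates, earliest end is July 15 → proc3.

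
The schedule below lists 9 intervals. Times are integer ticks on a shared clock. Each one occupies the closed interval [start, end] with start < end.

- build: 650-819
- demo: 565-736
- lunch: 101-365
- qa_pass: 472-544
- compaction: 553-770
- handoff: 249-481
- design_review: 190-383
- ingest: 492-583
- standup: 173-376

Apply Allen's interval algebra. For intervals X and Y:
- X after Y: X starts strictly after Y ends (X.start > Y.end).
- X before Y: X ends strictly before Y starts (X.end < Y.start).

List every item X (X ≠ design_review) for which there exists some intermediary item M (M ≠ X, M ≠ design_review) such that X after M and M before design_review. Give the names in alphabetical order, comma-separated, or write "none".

none

Target design_review = [190, 383].
Intermediaries M with M before design_review: none.
Union: none.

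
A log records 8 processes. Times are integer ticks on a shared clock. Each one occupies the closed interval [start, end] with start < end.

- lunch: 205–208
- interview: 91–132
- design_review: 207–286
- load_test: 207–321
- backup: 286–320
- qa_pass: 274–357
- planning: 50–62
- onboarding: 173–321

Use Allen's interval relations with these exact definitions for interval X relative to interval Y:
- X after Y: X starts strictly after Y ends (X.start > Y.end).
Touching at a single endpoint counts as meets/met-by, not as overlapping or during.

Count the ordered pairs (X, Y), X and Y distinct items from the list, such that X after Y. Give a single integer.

Checking all 56 ordered pairs for relation 'after'; matching pairs in alphabetical order:
(backup, interview): backup after interview ✓
(backup, lunch): backup after lunch ✓
(backup, planning): backup after planning ✓
(design_review, interview): design_review after interview ✓
(design_review, planning): design_review after planning ✓
(interview, planning): interview after planning ✓
(load_test, interview): load_test after interview ✓
(load_test, planning): load_test after planning ✓
(lunch, interview): lunch after interview ✓
(lunch, planning): lunch after planning ✓
(onboarding, interview): onboarding after interview ✓
(onboarding, planning): onboarding after planning ✓
(qa_pass, interview): qa_pass after interview ✓
(qa_pass, lunch): qa_pass after lunch ✓
(qa_pass, planning): qa_pass after planning ✓
Count: 15.

15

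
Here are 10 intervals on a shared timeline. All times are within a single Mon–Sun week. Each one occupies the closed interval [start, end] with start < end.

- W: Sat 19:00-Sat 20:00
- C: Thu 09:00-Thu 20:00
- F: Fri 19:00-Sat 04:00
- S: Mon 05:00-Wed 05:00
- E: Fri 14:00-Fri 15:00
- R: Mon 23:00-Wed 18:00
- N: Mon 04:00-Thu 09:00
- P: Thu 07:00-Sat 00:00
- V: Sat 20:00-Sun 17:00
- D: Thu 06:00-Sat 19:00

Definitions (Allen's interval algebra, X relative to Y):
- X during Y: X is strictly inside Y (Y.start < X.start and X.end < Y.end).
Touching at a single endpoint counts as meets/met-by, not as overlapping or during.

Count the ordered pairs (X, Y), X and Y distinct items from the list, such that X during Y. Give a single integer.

8

Checking all 90 ordered pairs for relation 'during'; matching pairs in alphabetical order:
(C, D): C during D ✓
(C, P): C during P ✓
(E, D): E during D ✓
(E, P): E during P ✓
(F, D): F during D ✓
(P, D): P during D ✓
(R, N): R during N ✓
(S, N): S during N ✓
Count: 8.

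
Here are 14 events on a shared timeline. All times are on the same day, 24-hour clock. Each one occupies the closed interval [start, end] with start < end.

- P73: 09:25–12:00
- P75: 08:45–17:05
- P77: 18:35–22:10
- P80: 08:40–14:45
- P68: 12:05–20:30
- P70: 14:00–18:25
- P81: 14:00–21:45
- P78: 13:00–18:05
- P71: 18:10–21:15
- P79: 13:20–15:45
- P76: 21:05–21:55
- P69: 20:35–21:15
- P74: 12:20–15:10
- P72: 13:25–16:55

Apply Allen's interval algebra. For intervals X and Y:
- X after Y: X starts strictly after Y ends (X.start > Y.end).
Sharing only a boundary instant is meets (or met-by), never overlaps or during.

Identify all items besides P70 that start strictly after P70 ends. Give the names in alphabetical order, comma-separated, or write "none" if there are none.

P69, P76, P77

Target P70 = [14:00, 18:25].
P68 [12:05, 20:30] → contains → no.
P69 [20:35, 21:15] → after → yes.
P71 [18:10, 21:15] → overlapped-by → no.
P72 [13:25, 16:55] → overlaps → no.
P73 [09:25, 12:00] → before → no.
P74 [12:20, 15:10] → overlaps → no.
P75 [08:45, 17:05] → overlaps → no.
P76 [21:05, 21:55] → after → yes.
P77 [18:35, 22:10] → after → yes.
P78 [13:00, 18:05] → overlaps → no.
P79 [13:20, 15:45] → overlaps → no.
P80 [08:40, 14:45] → overlaps → no.
P81 [14:00, 21:45] → started-by → no.
Result: P69, P76, P77.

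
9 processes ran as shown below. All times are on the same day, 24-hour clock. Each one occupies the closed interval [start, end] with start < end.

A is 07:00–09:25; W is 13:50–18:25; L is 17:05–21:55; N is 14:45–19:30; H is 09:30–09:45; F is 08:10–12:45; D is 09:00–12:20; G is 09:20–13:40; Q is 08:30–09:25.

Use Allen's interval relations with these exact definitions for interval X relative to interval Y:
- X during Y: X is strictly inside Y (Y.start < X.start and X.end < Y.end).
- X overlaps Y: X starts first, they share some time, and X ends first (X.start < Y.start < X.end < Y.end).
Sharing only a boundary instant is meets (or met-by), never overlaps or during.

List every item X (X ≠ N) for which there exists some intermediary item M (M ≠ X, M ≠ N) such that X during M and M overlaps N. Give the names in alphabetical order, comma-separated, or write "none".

Target N = [14:45, 19:30].
Intermediaries M with M overlaps N: W.
Via W — items with X during W: none.
Union: none.

none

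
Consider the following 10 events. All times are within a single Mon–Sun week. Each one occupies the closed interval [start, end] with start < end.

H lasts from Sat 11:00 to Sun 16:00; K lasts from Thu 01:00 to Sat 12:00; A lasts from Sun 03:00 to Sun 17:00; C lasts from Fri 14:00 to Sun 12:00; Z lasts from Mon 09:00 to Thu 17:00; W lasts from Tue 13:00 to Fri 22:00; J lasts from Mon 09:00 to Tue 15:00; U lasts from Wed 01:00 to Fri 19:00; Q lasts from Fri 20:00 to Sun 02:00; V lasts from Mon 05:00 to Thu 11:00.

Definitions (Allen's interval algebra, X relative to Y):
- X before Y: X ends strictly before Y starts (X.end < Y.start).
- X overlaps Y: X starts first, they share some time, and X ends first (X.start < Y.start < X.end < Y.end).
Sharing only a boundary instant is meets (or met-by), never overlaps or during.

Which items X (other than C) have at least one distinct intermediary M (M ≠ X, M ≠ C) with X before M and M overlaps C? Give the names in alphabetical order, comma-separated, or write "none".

Target C = [Fri 14:00, Sun 12:00].
Intermediaries M with M overlaps C: K, U, W.
Via K — items with X before K: J.
Via U — items with X before U: J.
Via W — items with X before W: none.
Union: J.

J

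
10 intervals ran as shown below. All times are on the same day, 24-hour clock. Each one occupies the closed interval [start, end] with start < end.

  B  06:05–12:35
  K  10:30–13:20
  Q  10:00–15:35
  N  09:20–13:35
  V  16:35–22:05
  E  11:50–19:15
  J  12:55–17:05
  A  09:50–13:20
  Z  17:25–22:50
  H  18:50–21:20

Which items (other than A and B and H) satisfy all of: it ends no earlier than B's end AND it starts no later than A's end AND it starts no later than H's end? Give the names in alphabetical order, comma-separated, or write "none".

E, J, K, N, Q

Conditions: its end is no earlier than B's end (X.end >= 12:35) AND its start is no later than A's end (X.start <= 13:20) AND its start is no later than H's end (X.start <= 21:20).
E: end 19:15 >= 12:35? ✓; start 11:50 <= 13:20? ✓; start 11:50 <= 21:20? ✓ → yes.
J: end 17:05 >= 12:35? ✓; start 12:55 <= 13:20? ✓; start 12:55 <= 21:20? ✓ → yes.
K: end 13:20 >= 12:35? ✓; start 10:30 <= 13:20? ✓; start 10:30 <= 21:20? ✓ → yes.
N: end 13:35 >= 12:35? ✓; start 09:20 <= 13:20? ✓; start 09:20 <= 21:20? ✓ → yes.
Q: end 15:35 >= 12:35? ✓; start 10:00 <= 13:20? ✓; start 10:00 <= 21:20? ✓ → yes.
V: end 22:05 >= 12:35? ✓; start 16:35 <= 13:20? ✗; start 16:35 <= 21:20? ✓ → no.
Z: end 22:50 >= 12:35? ✓; start 17:25 <= 13:20? ✗; start 17:25 <= 21:20? ✓ → no.
Result: E, J, K, N, Q.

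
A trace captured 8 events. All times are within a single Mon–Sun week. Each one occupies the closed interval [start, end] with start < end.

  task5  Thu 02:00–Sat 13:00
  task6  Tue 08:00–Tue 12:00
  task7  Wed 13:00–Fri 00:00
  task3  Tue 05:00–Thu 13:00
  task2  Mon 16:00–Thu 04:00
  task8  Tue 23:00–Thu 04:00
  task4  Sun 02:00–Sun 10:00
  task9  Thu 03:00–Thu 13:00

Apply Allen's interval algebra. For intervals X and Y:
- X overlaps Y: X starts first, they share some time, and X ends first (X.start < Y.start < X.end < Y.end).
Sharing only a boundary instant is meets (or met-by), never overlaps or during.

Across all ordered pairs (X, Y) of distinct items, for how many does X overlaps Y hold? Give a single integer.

Checking all 56 ordered pairs for relation 'overlaps'; matching pairs in alphabetical order:
(task2, task3): task2 overlaps task3 ✓
(task2, task5): task2 overlaps task5 ✓
(task2, task7): task2 overlaps task7 ✓
(task2, task9): task2 overlaps task9 ✓
(task3, task5): task3 overlaps task5 ✓
(task3, task7): task3 overlaps task7 ✓
(task7, task5): task7 overlaps task5 ✓
(task8, task5): task8 overlaps task5 ✓
(task8, task7): task8 overlaps task7 ✓
(task8, task9): task8 overlaps task9 ✓
Count: 10.

10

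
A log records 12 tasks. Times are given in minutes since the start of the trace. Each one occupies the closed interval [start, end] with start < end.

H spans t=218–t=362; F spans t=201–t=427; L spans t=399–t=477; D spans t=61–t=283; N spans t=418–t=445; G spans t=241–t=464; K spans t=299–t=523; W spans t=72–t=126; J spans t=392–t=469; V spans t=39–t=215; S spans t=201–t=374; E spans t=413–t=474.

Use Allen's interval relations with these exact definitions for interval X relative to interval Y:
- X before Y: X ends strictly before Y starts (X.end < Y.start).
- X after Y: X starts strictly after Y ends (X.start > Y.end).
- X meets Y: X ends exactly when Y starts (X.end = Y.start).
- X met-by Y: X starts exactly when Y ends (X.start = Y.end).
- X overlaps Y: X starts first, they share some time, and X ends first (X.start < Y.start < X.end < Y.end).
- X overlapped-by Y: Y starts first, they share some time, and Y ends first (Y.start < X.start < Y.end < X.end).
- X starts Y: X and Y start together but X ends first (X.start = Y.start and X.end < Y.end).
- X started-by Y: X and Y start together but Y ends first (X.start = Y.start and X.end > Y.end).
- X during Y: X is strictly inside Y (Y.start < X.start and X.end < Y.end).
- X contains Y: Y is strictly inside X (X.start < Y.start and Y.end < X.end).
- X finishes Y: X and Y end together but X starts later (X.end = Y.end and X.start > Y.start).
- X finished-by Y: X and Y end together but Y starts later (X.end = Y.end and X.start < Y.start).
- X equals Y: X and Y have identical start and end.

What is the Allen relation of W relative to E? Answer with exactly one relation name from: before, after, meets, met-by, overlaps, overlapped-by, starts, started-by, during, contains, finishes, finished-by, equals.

before

W = [t=72, t=126]; E = [t=413, t=474].
Compare endpoints: W.start < E.start, W.start < E.end, W.end < E.start, W.end < E.end.
That pattern is 'before'.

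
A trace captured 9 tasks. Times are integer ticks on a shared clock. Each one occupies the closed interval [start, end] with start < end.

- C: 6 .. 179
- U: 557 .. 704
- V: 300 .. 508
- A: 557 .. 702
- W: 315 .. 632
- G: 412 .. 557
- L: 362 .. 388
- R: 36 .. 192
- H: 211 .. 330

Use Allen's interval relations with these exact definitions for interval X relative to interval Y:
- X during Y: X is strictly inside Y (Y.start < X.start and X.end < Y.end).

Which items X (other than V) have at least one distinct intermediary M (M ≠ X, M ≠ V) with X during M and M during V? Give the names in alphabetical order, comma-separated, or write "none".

Target V = [300, 508].
Intermediaries M with M during V: L.
Via L — items with X during L: none.
Union: none.

none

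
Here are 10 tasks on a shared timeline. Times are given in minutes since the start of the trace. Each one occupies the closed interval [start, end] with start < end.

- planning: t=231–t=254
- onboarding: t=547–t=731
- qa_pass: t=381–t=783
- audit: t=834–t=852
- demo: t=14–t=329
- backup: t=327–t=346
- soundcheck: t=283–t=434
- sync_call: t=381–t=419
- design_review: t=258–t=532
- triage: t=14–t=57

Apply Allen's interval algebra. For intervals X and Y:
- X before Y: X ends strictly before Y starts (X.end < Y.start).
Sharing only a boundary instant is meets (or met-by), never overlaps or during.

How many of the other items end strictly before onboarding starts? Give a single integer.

Target onboarding = [t=547, t=731].
audit [t=834, t=852] → after → no.
backup [t=327, t=346] → before → counts.
demo [t=14, t=329] → before → counts.
design_review [t=258, t=532] → before → counts.
planning [t=231, t=254] → before → counts.
qa_pass [t=381, t=783] → contains → no.
soundcheck [t=283, t=434] → before → counts.
sync_call [t=381, t=419] → before → counts.
triage [t=14, t=57] → before → counts.
Total: 7.

7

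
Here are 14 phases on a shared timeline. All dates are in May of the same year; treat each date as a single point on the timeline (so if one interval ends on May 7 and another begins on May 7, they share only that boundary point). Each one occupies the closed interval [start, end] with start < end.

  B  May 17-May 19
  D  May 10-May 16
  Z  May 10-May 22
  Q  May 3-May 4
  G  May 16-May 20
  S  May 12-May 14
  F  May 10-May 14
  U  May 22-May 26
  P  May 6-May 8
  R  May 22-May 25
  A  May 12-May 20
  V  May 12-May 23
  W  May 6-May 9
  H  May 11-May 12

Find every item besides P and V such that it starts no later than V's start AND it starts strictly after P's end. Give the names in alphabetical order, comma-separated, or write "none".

A, D, F, H, S, Z

Conditions: its start is no later than V's start (X.start <= May 12) AND its start is strictly after P's end (X.start > May 8).
A: start May 12 <= May 12? ✓; start May 12 > May 8? ✓ → yes.
B: start May 17 <= May 12? ✗; start May 17 > May 8? ✓ → no.
D: start May 10 <= May 12? ✓; start May 10 > May 8? ✓ → yes.
F: start May 10 <= May 12? ✓; start May 10 > May 8? ✓ → yes.
G: start May 16 <= May 12? ✗; start May 16 > May 8? ✓ → no.
H: start May 11 <= May 12? ✓; start May 11 > May 8? ✓ → yes.
Q: start May 3 <= May 12? ✓; start May 3 > May 8? ✗ → no.
R: start May 22 <= May 12? ✗; start May 22 > May 8? ✓ → no.
S: start May 12 <= May 12? ✓; start May 12 > May 8? ✓ → yes.
U: start May 22 <= May 12? ✗; start May 22 > May 8? ✓ → no.
W: start May 6 <= May 12? ✓; start May 6 > May 8? ✗ → no.
Z: start May 10 <= May 12? ✓; start May 10 > May 8? ✓ → yes.
Result: A, D, F, H, S, Z.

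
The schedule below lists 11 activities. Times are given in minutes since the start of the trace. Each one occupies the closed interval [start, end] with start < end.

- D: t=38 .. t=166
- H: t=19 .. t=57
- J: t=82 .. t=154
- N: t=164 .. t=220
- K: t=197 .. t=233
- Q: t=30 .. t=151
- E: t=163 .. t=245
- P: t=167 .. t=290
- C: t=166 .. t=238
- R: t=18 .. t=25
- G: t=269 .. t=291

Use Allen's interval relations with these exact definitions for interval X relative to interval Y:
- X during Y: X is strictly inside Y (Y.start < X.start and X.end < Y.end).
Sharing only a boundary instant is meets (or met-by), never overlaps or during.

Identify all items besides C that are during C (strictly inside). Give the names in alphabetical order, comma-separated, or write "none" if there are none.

Target C = [t=166, t=238].
D [t=38, t=166] → meets → no.
E [t=163, t=245] → contains → no.
G [t=269, t=291] → after → no.
H [t=19, t=57] → before → no.
J [t=82, t=154] → before → no.
K [t=197, t=233] → during → yes.
N [t=164, t=220] → overlaps → no.
P [t=167, t=290] → overlapped-by → no.
Q [t=30, t=151] → before → no.
R [t=18, t=25] → before → no.
Result: K.

K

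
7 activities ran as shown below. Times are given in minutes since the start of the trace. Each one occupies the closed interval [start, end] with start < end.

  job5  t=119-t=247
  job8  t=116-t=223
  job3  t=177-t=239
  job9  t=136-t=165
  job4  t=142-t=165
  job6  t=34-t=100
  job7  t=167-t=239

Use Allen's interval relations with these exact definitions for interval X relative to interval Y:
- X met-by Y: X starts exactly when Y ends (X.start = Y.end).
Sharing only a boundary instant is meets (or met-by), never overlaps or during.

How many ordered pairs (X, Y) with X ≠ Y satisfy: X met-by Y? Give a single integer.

0

Checking all 42 ordered pairs for relation 'met-by'; matching pairs in alphabetical order:
No pair satisfies it.
Count: 0.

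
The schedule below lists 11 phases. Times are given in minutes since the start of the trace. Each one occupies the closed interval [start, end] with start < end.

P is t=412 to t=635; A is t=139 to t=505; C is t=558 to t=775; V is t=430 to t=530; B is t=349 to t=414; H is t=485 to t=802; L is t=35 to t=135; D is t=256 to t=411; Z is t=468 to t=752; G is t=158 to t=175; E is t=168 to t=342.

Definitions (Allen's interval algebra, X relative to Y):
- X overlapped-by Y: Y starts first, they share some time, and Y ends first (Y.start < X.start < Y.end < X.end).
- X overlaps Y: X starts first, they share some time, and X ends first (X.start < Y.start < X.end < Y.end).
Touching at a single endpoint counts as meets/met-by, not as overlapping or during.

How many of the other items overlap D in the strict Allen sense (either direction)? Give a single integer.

Target D = [t=256, t=411].
A [t=139, t=505] → contains → no.
B [t=349, t=414] → overlapped-by → counts.
C [t=558, t=775] → after → no.
E [t=168, t=342] → overlaps → counts.
G [t=158, t=175] → before → no.
H [t=485, t=802] → after → no.
L [t=35, t=135] → before → no.
P [t=412, t=635] → after → no.
V [t=430, t=530] → after → no.
Z [t=468, t=752] → after → no.
Total: 2.

2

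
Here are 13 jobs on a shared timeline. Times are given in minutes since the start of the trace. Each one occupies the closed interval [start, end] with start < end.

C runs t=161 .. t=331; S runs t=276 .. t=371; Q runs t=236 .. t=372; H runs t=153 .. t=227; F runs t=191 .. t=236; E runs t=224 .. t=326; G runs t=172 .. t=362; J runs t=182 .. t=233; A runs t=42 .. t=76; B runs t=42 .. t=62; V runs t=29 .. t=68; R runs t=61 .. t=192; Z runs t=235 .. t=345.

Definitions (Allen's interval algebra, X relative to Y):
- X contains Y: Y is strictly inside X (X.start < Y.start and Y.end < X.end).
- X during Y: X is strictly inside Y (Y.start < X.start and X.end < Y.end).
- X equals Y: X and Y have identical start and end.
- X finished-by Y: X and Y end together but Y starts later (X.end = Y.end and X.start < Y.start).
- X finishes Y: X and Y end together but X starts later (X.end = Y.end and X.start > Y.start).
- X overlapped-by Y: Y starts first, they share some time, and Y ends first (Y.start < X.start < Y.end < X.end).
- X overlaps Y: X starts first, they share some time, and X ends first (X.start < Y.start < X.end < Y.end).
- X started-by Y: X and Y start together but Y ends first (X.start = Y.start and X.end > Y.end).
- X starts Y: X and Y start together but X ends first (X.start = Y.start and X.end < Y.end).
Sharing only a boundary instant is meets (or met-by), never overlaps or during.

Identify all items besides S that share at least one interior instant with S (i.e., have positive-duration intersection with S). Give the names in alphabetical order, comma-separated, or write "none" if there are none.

C, E, G, Q, Z

Target S = [t=276, t=371].
A [t=42, t=76] → before → no.
B [t=42, t=62] → before → no.
C [t=161, t=331] → overlaps → yes.
E [t=224, t=326] → overlaps → yes.
F [t=191, t=236] → before → no.
G [t=172, t=362] → overlaps → yes.
H [t=153, t=227] → before → no.
J [t=182, t=233] → before → no.
Q [t=236, t=372] → contains → yes.
R [t=61, t=192] → before → no.
V [t=29, t=68] → before → no.
Z [t=235, t=345] → overlaps → yes.
Result: C, E, G, Q, Z.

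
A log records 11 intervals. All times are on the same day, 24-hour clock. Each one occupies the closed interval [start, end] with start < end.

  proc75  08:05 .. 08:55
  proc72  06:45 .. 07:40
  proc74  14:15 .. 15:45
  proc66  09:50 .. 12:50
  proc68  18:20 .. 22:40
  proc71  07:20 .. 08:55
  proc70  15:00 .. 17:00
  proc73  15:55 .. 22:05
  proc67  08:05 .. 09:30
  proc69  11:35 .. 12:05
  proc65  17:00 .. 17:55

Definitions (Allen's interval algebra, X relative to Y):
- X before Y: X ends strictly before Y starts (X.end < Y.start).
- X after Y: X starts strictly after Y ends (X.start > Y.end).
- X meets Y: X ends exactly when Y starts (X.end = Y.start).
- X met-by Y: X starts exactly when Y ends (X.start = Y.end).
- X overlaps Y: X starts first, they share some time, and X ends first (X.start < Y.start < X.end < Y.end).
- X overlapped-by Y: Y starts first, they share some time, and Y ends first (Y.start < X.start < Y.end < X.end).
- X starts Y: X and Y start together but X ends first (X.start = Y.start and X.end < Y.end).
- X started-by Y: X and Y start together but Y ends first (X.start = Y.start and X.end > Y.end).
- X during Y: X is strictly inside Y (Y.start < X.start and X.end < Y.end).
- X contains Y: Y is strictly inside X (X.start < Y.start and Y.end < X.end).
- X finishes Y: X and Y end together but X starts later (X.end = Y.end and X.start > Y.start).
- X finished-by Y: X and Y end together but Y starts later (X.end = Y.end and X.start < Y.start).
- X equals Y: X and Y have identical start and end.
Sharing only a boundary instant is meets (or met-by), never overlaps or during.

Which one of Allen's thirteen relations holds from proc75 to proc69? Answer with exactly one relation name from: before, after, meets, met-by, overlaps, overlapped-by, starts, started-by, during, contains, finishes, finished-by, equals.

before

proc75 = [08:05, 08:55]; proc69 = [11:35, 12:05].
Compare endpoints: proc75.start < proc69.start, proc75.start < proc69.end, proc75.end < proc69.start, proc75.end < proc69.end.
That pattern is 'before'.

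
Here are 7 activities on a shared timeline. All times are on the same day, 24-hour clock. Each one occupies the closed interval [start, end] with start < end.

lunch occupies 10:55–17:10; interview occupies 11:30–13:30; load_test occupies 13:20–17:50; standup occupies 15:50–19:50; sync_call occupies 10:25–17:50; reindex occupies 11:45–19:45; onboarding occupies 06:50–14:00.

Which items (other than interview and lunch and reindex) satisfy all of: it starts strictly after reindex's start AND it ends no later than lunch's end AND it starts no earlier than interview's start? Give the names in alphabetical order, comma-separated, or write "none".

Conditions: its start is strictly after reindex's start (X.start > 11:45) AND its end is no later than lunch's end (X.end <= 17:10) AND its start is no earlier than interview's start (X.start >= 11:30).
load_test: start 13:20 > 11:45? ✓; end 17:50 <= 17:10? ✗; start 13:20 >= 11:30? ✓ → no.
onboarding: start 06:50 > 11:45? ✗; end 14:00 <= 17:10? ✓; start 06:50 >= 11:30? ✗ → no.
standup: start 15:50 > 11:45? ✓; end 19:50 <= 17:10? ✗; start 15:50 >= 11:30? ✓ → no.
sync_call: start 10:25 > 11:45? ✗; end 17:50 <= 17:10? ✗; start 10:25 >= 11:30? ✗ → no.
Result: none.

none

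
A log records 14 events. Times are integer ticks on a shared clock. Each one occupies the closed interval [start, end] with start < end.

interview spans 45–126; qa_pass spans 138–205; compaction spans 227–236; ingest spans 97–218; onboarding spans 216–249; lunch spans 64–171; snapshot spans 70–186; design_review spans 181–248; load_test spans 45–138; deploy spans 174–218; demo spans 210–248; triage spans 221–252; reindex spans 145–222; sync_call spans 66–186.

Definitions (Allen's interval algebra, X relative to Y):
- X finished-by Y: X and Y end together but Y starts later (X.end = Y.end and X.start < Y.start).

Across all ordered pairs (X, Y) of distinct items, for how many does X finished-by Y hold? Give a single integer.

3

Checking all 182 ordered pairs for relation 'finished-by'; matching pairs in alphabetical order:
(design_review, demo): design_review finished-by demo ✓
(ingest, deploy): ingest finished-by deploy ✓
(sync_call, snapshot): sync_call finished-by snapshot ✓
Count: 3.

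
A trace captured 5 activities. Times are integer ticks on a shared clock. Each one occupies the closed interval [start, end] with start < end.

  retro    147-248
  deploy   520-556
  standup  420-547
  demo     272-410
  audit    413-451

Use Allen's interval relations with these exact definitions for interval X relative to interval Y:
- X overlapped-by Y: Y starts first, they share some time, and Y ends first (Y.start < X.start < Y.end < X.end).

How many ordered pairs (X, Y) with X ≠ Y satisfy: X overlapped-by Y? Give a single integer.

Checking all 20 ordered pairs for relation 'overlapped-by'; matching pairs in alphabetical order:
(deploy, standup): deploy overlapped-by standup ✓
(standup, audit): standup overlapped-by audit ✓
Count: 2.

2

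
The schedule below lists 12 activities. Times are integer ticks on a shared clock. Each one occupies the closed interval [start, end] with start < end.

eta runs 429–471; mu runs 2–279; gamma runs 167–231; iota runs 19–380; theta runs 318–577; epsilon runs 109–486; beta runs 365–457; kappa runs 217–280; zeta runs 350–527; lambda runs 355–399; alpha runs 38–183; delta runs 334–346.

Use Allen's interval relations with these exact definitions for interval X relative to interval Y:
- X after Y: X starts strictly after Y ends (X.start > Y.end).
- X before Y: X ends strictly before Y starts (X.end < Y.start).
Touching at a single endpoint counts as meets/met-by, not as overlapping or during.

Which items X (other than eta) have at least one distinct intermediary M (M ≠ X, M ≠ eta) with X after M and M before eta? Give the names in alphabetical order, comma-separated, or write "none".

beta, delta, kappa, lambda, theta, zeta

Target eta = [429, 471].
Intermediaries M with M before eta: alpha, delta, gamma, iota, kappa, lambda, mu.
Via alpha — items with X after alpha: beta, delta, kappa, lambda, theta, zeta.
Via delta — items with X after delta: beta, lambda, zeta.
Via gamma — items with X after gamma: beta, delta, lambda, theta, zeta.
Via iota — items with X after iota: none.
Via kappa — items with X after kappa: beta, delta, lambda, theta, zeta.
Via lambda — items with X after lambda: none.
Via mu — items with X after mu: beta, delta, lambda, theta, zeta.
Union: beta, delta, kappa, lambda, theta, zeta.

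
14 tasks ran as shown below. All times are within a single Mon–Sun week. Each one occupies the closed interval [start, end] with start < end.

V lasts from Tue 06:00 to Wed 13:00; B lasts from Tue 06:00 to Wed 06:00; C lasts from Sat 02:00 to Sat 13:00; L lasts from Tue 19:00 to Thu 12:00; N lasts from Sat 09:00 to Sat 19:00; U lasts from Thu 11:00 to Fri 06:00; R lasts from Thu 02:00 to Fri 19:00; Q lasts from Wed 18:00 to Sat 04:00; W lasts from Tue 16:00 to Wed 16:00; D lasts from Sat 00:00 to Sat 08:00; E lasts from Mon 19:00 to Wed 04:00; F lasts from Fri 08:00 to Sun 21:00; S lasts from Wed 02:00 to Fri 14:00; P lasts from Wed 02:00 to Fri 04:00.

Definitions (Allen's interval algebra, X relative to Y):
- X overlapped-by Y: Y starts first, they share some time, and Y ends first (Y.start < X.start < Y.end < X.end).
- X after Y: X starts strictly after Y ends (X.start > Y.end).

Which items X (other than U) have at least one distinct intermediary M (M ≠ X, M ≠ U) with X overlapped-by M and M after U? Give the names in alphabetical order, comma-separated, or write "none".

C, N

Target U = [Thu 11:00, Fri 06:00].
Intermediaries M with M after U: C, D, F, N.
Via C — items with X overlapped-by C: N.
Via D — items with X overlapped-by D: C.
Via F — items with X overlapped-by F: none.
Via N — items with X overlapped-by N: none.
Union: C, N.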